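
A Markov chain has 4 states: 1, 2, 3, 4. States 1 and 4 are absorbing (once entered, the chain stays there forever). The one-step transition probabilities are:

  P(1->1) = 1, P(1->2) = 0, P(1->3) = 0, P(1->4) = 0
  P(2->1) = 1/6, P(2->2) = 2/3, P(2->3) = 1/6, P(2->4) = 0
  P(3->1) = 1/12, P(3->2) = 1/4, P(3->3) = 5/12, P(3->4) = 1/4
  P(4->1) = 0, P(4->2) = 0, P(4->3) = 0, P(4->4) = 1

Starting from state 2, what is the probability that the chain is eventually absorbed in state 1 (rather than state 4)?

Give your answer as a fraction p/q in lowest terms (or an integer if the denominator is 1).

Answer: 8/11

Derivation:
Let a_i = P(absorbed in 1 | start in state i).
Boundary conditions: a_1 = 1, a_4 = 0.
For each transient state i, a_i = sum_j P(i->j) * a_j:
  a_2 = 1/6*a_1 + 2/3*a_2 + 1/6*a_3 + 0*a_4
  a_3 = 1/12*a_1 + 1/4*a_2 + 5/12*a_3 + 1/4*a_4

Substituting a_1 = 1 and a_4 = 0, rearrange to (I - Q) a = r where r[i] = P(i -> 1):
  [1/3, -1/6] . (a_2, a_3) = 1/6
  [-1/4, 7/12] . (a_2, a_3) = 1/12

Solving yields:
  a_2 = 8/11
  a_3 = 5/11

Starting state is 2, so the absorption probability is a_2 = 8/11.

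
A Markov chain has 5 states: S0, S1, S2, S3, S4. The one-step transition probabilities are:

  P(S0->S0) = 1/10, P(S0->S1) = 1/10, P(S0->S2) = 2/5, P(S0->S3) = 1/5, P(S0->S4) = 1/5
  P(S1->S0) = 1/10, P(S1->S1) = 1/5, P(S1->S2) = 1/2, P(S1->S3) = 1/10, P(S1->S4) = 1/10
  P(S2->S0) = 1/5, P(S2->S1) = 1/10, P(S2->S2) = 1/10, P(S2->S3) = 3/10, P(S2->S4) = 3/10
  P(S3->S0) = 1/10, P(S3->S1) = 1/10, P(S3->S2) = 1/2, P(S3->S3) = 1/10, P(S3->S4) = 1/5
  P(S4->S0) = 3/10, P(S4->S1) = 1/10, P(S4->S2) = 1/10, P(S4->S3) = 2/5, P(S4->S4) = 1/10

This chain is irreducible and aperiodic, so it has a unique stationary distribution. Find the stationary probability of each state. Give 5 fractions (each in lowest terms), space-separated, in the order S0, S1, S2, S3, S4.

The stationary distribution satisfies pi = pi * P, i.e.:
  pi_S0 = 1/10*pi_S0 + 1/10*pi_S1 + 1/5*pi_S2 + 1/10*pi_S3 + 3/10*pi_S4
  pi_S1 = 1/10*pi_S0 + 1/5*pi_S1 + 1/10*pi_S2 + 1/10*pi_S3 + 1/10*pi_S4
  pi_S2 = 2/5*pi_S0 + 1/2*pi_S1 + 1/10*pi_S2 + 1/2*pi_S3 + 1/10*pi_S4
  pi_S3 = 1/5*pi_S0 + 1/10*pi_S1 + 3/10*pi_S2 + 1/10*pi_S3 + 2/5*pi_S4
  pi_S4 = 1/5*pi_S0 + 1/10*pi_S1 + 3/10*pi_S2 + 1/5*pi_S3 + 1/10*pi_S4
with normalization: pi_S0 + pi_S1 + pi_S2 + pi_S3 + pi_S4 = 1.

Using the first 4 balance equations plus normalization, the linear system A*pi = b is:
  [-9/10, 1/10, 1/5, 1/10, 3/10] . pi = 0
  [1/10, -4/5, 1/10, 1/10, 1/10] . pi = 0
  [2/5, 1/2, -9/10, 1/2, 1/10] . pi = 0
  [1/5, 1/10, 3/10, -9/10, 2/5] . pi = 0
  [1, 1, 1, 1, 1] . pi = 1

Solving yields:
  pi_S0 = 805/4779
  pi_S1 = 1/9
  pi_S2 = 1379/4779
  pi_S3 = 1118/4779
  pi_S4 = 946/4779

Verification (pi * P):
  805/4779*1/10 + 1/9*1/10 + 1379/4779*1/5 + 1118/4779*1/10 + 946/4779*3/10 = 805/4779 = pi_S0  (ok)
  805/4779*1/10 + 1/9*1/5 + 1379/4779*1/10 + 1118/4779*1/10 + 946/4779*1/10 = 1/9 = pi_S1  (ok)
  805/4779*2/5 + 1/9*1/2 + 1379/4779*1/10 + 1118/4779*1/2 + 946/4779*1/10 = 1379/4779 = pi_S2  (ok)
  805/4779*1/5 + 1/9*1/10 + 1379/4779*3/10 + 1118/4779*1/10 + 946/4779*2/5 = 1118/4779 = pi_S3  (ok)
  805/4779*1/5 + 1/9*1/10 + 1379/4779*3/10 + 1118/4779*1/5 + 946/4779*1/10 = 946/4779 = pi_S4  (ok)

Answer: 805/4779 1/9 1379/4779 1118/4779 946/4779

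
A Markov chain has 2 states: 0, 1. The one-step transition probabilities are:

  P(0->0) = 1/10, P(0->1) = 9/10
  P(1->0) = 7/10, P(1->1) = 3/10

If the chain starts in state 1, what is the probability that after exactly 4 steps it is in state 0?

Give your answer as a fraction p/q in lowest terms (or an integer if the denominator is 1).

Computing P^4 by repeated multiplication:
P^1 =
  0: [1/10, 9/10]
  1: [7/10, 3/10]
P^2 =
  0: [16/25, 9/25]
  1: [7/25, 18/25]
P^3 =
  0: [79/250, 171/250]
  1: [133/250, 117/250]
P^4 =
  0: [319/625, 306/625]
  1: [238/625, 387/625]

(P^4)[1 -> 0] = 238/625

Answer: 238/625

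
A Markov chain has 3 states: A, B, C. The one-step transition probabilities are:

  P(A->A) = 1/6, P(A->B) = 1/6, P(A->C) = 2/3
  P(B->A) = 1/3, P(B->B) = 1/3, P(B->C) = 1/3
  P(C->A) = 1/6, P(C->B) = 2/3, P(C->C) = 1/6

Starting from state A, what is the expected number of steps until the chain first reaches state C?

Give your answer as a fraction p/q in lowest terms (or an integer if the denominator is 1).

Let h_i = expected steps to first reach C from state i.
Boundary: h_C = 0.
First-step equations for the other states:
  h_A = 1 + 1/6*h_A + 1/6*h_B + 2/3*h_C
  h_B = 1 + 1/3*h_A + 1/3*h_B + 1/3*h_C

Substituting h_C = 0 and rearranging gives the linear system (I - Q) h = 1:
  [5/6, -1/6] . (h_A, h_B) = 1
  [-1/3, 2/3] . (h_A, h_B) = 1

Solving yields:
  h_A = 5/3
  h_B = 7/3

Starting state is A, so the expected hitting time is h_A = 5/3.

Answer: 5/3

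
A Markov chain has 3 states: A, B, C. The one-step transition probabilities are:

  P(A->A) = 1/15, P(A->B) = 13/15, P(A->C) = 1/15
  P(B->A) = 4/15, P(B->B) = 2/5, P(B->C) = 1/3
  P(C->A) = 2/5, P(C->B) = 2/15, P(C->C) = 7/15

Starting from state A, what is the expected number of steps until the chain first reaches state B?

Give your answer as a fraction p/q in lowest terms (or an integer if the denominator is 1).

Let h_i = expected steps to first reach B from state i.
Boundary: h_B = 0.
First-step equations for the other states:
  h_A = 1 + 1/15*h_A + 13/15*h_B + 1/15*h_C
  h_C = 1 + 2/5*h_A + 2/15*h_B + 7/15*h_C

Substituting h_B = 0 and rearranging gives the linear system (I - Q) h = 1:
  [14/15, -1/15] . (h_A, h_C) = 1
  [-2/5, 8/15] . (h_A, h_C) = 1

Solving yields:
  h_A = 135/106
  h_C = 150/53

Starting state is A, so the expected hitting time is h_A = 135/106.

Answer: 135/106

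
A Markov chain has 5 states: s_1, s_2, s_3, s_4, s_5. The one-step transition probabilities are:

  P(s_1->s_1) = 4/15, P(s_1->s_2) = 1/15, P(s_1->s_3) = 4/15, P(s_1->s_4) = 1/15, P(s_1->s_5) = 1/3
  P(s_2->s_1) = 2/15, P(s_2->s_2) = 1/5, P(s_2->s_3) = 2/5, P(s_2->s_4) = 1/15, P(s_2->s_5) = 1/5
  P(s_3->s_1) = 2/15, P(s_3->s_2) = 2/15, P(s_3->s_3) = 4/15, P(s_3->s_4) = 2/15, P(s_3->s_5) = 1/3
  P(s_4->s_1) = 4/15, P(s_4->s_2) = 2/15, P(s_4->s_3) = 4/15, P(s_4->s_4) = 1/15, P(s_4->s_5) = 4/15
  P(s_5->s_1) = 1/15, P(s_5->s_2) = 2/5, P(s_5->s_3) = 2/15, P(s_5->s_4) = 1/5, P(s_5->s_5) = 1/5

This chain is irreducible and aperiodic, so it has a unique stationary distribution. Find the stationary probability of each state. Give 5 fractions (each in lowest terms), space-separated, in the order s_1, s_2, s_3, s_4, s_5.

Answer: 7870/51797 10726/51797 13428/51797 6163/51797 13610/51797

Derivation:
The stationary distribution satisfies pi = pi * P, i.e.:
  pi_s_1 = 4/15*pi_s_1 + 2/15*pi_s_2 + 2/15*pi_s_3 + 4/15*pi_s_4 + 1/15*pi_s_5
  pi_s_2 = 1/15*pi_s_1 + 1/5*pi_s_2 + 2/15*pi_s_3 + 2/15*pi_s_4 + 2/5*pi_s_5
  pi_s_3 = 4/15*pi_s_1 + 2/5*pi_s_2 + 4/15*pi_s_3 + 4/15*pi_s_4 + 2/15*pi_s_5
  pi_s_4 = 1/15*pi_s_1 + 1/15*pi_s_2 + 2/15*pi_s_3 + 1/15*pi_s_4 + 1/5*pi_s_5
  pi_s_5 = 1/3*pi_s_1 + 1/5*pi_s_2 + 1/3*pi_s_3 + 4/15*pi_s_4 + 1/5*pi_s_5
with normalization: pi_s_1 + pi_s_2 + pi_s_3 + pi_s_4 + pi_s_5 = 1.

Using the first 4 balance equations plus normalization, the linear system A*pi = b is:
  [-11/15, 2/15, 2/15, 4/15, 1/15] . pi = 0
  [1/15, -4/5, 2/15, 2/15, 2/5] . pi = 0
  [4/15, 2/5, -11/15, 4/15, 2/15] . pi = 0
  [1/15, 1/15, 2/15, -14/15, 1/5] . pi = 0
  [1, 1, 1, 1, 1] . pi = 1

Solving yields:
  pi_s_1 = 7870/51797
  pi_s_2 = 10726/51797
  pi_s_3 = 13428/51797
  pi_s_4 = 6163/51797
  pi_s_5 = 13610/51797

Verification (pi * P):
  7870/51797*4/15 + 10726/51797*2/15 + 13428/51797*2/15 + 6163/51797*4/15 + 13610/51797*1/15 = 7870/51797 = pi_s_1  (ok)
  7870/51797*1/15 + 10726/51797*1/5 + 13428/51797*2/15 + 6163/51797*2/15 + 13610/51797*2/5 = 10726/51797 = pi_s_2  (ok)
  7870/51797*4/15 + 10726/51797*2/5 + 13428/51797*4/15 + 6163/51797*4/15 + 13610/51797*2/15 = 13428/51797 = pi_s_3  (ok)
  7870/51797*1/15 + 10726/51797*1/15 + 13428/51797*2/15 + 6163/51797*1/15 + 13610/51797*1/5 = 6163/51797 = pi_s_4  (ok)
  7870/51797*1/3 + 10726/51797*1/5 + 13428/51797*1/3 + 6163/51797*4/15 + 13610/51797*1/5 = 13610/51797 = pi_s_5  (ok)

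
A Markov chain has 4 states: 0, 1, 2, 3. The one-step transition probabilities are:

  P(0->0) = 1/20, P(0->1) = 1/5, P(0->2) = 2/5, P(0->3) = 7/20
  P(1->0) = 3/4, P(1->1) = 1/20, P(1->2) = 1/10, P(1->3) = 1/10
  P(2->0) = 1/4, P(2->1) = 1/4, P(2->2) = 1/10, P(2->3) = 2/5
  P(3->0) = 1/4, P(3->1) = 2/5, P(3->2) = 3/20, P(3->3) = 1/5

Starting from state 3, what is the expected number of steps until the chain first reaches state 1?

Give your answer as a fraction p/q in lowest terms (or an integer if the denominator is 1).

Answer: 1120/369

Derivation:
Let h_i = expected steps to first reach 1 from state i.
Boundary: h_1 = 0.
First-step equations for the other states:
  h_0 = 1 + 1/20*h_0 + 1/5*h_1 + 2/5*h_2 + 7/20*h_3
  h_2 = 1 + 1/4*h_0 + 1/4*h_1 + 1/10*h_2 + 2/5*h_3
  h_3 = 1 + 1/4*h_0 + 2/5*h_1 + 3/20*h_2 + 1/5*h_3

Substituting h_1 = 0 and rearranging gives the linear system (I - Q) h = 1:
  [19/20, -2/5, -7/20] . (h_0, h_2, h_3) = 1
  [-1/4, 9/10, -2/5] . (h_0, h_2, h_3) = 1
  [-1/4, -3/20, 4/5] . (h_0, h_2, h_3) = 1

Solving yields:
  h_0 = 1340/369
  h_2 = 1280/369
  h_3 = 1120/369

Starting state is 3, so the expected hitting time is h_3 = 1120/369.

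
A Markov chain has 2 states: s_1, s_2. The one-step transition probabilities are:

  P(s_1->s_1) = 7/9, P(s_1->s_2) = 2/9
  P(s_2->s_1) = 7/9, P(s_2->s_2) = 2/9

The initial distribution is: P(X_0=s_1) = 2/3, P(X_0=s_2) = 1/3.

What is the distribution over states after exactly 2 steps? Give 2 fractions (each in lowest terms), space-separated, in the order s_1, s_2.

Propagating the distribution step by step (d_{t+1} = d_t * P):
d_0 = (s_1=2/3, s_2=1/3)
  d_1[s_1] = 2/3*7/9 + 1/3*7/9 = 7/9
  d_1[s_2] = 2/3*2/9 + 1/3*2/9 = 2/9
d_1 = (s_1=7/9, s_2=2/9)
  d_2[s_1] = 7/9*7/9 + 2/9*7/9 = 7/9
  d_2[s_2] = 7/9*2/9 + 2/9*2/9 = 2/9
d_2 = (s_1=7/9, s_2=2/9)

Answer: 7/9 2/9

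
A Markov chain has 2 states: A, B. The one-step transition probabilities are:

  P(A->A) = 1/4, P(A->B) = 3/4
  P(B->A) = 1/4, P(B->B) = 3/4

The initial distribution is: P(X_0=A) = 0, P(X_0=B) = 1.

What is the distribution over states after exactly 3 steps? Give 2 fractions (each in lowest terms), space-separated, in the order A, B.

Propagating the distribution step by step (d_{t+1} = d_t * P):
d_0 = (A=0, B=1)
  d_1[A] = 0*1/4 + 1*1/4 = 1/4
  d_1[B] = 0*3/4 + 1*3/4 = 3/4
d_1 = (A=1/4, B=3/4)
  d_2[A] = 1/4*1/4 + 3/4*1/4 = 1/4
  d_2[B] = 1/4*3/4 + 3/4*3/4 = 3/4
d_2 = (A=1/4, B=3/4)
  d_3[A] = 1/4*1/4 + 3/4*1/4 = 1/4
  d_3[B] = 1/4*3/4 + 3/4*3/4 = 3/4
d_3 = (A=1/4, B=3/4)

Answer: 1/4 3/4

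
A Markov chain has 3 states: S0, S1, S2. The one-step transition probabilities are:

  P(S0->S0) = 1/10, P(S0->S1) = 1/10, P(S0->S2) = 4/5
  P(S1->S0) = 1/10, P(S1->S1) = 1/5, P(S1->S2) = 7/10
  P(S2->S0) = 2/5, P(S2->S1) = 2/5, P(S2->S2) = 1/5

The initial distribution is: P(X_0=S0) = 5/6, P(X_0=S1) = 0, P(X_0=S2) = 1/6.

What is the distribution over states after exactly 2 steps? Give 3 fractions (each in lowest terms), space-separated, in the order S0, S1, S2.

Propagating the distribution step by step (d_{t+1} = d_t * P):
d_0 = (S0=5/6, S1=0, S2=1/6)
  d_1[S0] = 5/6*1/10 + 0*1/10 + 1/6*2/5 = 3/20
  d_1[S1] = 5/6*1/10 + 0*1/5 + 1/6*2/5 = 3/20
  d_1[S2] = 5/6*4/5 + 0*7/10 + 1/6*1/5 = 7/10
d_1 = (S0=3/20, S1=3/20, S2=7/10)
  d_2[S0] = 3/20*1/10 + 3/20*1/10 + 7/10*2/5 = 31/100
  d_2[S1] = 3/20*1/10 + 3/20*1/5 + 7/10*2/5 = 13/40
  d_2[S2] = 3/20*4/5 + 3/20*7/10 + 7/10*1/5 = 73/200
d_2 = (S0=31/100, S1=13/40, S2=73/200)

Answer: 31/100 13/40 73/200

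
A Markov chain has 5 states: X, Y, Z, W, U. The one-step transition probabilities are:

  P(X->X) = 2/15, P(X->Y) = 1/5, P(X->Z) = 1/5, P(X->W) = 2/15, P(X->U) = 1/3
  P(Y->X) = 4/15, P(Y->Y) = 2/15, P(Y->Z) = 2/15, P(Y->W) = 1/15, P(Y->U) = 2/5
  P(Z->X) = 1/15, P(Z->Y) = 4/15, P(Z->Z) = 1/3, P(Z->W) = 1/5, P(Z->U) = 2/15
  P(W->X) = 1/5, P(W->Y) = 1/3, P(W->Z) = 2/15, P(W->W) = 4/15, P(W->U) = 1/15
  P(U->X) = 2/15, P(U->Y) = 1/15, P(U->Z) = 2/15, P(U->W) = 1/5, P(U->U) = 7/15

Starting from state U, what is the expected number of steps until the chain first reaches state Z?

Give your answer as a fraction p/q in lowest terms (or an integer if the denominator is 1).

Let h_i = expected steps to first reach Z from state i.
Boundary: h_Z = 0.
First-step equations for the other states:
  h_X = 1 + 2/15*h_X + 1/5*h_Y + 1/5*h_Z + 2/15*h_W + 1/3*h_U
  h_Y = 1 + 4/15*h_X + 2/15*h_Y + 2/15*h_Z + 1/15*h_W + 2/5*h_U
  h_W = 1 + 1/5*h_X + 1/3*h_Y + 2/15*h_Z + 4/15*h_W + 1/15*h_U
  h_U = 1 + 2/15*h_X + 1/15*h_Y + 2/15*h_Z + 1/5*h_W + 7/15*h_U

Substituting h_Z = 0 and rearranging gives the linear system (I - Q) h = 1:
  [13/15, -1/5, -2/15, -1/3] . (h_X, h_Y, h_W, h_U) = 1
  [-4/15, 13/15, -1/15, -2/5] . (h_X, h_Y, h_W, h_U) = 1
  [-1/5, -1/3, 11/15, -1/15] . (h_X, h_Y, h_W, h_U) = 1
  [-2/15, -1/15, -1/5, 8/15] . (h_X, h_Y, h_W, h_U) = 1

Solving yields:
  h_X = 4239/656
  h_Y = 2253/328
  h_W = 282/41
  h_U = 4545/656

Starting state is U, so the expected hitting time is h_U = 4545/656.

Answer: 4545/656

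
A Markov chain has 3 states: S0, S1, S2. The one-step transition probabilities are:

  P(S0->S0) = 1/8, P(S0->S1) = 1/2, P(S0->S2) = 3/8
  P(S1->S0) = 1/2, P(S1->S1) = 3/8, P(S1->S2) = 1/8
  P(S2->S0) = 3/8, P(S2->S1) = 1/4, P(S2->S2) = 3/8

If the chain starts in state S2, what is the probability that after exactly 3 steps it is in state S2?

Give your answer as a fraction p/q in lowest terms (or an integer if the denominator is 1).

Computing P^3 by repeated multiplication:
P^1 =
  S0: [1/8, 1/2, 3/8]
  S1: [1/2, 3/8, 1/8]
  S2: [3/8, 1/4, 3/8]
P^2 =
  S0: [13/32, 11/32, 1/4]
  S1: [19/64, 27/64, 9/32]
  S2: [5/16, 3/8, 5/16]
P^3 =
  S0: [81/256, 101/256, 37/128]
  S1: [181/512, 193/512, 69/256]
  S2: [11/32, 3/8, 9/32]

(P^3)[S2 -> S2] = 9/32

Answer: 9/32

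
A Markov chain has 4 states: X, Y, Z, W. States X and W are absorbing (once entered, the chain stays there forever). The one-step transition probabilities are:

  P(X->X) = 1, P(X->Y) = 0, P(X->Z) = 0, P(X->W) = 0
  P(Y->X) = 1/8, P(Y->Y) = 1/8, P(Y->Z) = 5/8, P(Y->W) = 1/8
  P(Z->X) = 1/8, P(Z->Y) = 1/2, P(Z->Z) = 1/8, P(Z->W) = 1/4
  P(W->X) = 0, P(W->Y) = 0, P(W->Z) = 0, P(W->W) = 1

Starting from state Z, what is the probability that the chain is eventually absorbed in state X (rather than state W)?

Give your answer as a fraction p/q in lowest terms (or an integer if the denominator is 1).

Let a_i = P(absorbed in X | start in state i).
Boundary conditions: a_X = 1, a_W = 0.
For each transient state i, a_i = sum_j P(i->j) * a_j:
  a_Y = 1/8*a_X + 1/8*a_Y + 5/8*a_Z + 1/8*a_W
  a_Z = 1/8*a_X + 1/2*a_Y + 1/8*a_Z + 1/4*a_W

Substituting a_X = 1 and a_W = 0, rearrange to (I - Q) a = r where r[i] = P(i -> X):
  [7/8, -5/8] . (a_Y, a_Z) = 1/8
  [-1/2, 7/8] . (a_Y, a_Z) = 1/8

Solving yields:
  a_Y = 12/29
  a_Z = 11/29

Starting state is Z, so the absorption probability is a_Z = 11/29.

Answer: 11/29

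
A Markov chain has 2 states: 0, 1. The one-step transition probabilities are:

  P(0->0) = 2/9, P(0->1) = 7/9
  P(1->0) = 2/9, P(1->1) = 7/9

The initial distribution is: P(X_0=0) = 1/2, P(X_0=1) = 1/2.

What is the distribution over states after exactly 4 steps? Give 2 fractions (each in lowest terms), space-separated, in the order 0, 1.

Answer: 2/9 7/9

Derivation:
Propagating the distribution step by step (d_{t+1} = d_t * P):
d_0 = (0=1/2, 1=1/2)
  d_1[0] = 1/2*2/9 + 1/2*2/9 = 2/9
  d_1[1] = 1/2*7/9 + 1/2*7/9 = 7/9
d_1 = (0=2/9, 1=7/9)
  d_2[0] = 2/9*2/9 + 7/9*2/9 = 2/9
  d_2[1] = 2/9*7/9 + 7/9*7/9 = 7/9
d_2 = (0=2/9, 1=7/9)
  d_3[0] = 2/9*2/9 + 7/9*2/9 = 2/9
  d_3[1] = 2/9*7/9 + 7/9*7/9 = 7/9
d_3 = (0=2/9, 1=7/9)
  d_4[0] = 2/9*2/9 + 7/9*2/9 = 2/9
  d_4[1] = 2/9*7/9 + 7/9*7/9 = 7/9
d_4 = (0=2/9, 1=7/9)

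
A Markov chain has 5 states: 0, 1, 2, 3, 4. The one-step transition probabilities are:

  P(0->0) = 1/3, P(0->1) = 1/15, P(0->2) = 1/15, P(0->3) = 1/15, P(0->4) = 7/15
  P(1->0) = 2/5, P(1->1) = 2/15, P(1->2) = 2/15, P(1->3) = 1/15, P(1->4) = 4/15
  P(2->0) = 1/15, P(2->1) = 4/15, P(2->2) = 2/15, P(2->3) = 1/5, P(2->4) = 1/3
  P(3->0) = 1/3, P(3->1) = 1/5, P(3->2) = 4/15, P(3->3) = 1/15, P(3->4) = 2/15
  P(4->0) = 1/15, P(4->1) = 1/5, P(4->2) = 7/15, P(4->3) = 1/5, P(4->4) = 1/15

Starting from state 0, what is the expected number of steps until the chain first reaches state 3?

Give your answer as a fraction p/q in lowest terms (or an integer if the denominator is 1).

Let h_i = expected steps to first reach 3 from state i.
Boundary: h_3 = 0.
First-step equations for the other states:
  h_0 = 1 + 1/3*h_0 + 1/15*h_1 + 1/15*h_2 + 1/15*h_3 + 7/15*h_4
  h_1 = 1 + 2/5*h_0 + 2/15*h_1 + 2/15*h_2 + 1/15*h_3 + 4/15*h_4
  h_2 = 1 + 1/15*h_0 + 4/15*h_1 + 2/15*h_2 + 1/5*h_3 + 1/3*h_4
  h_4 = 1 + 1/15*h_0 + 1/5*h_1 + 7/15*h_2 + 1/5*h_3 + 1/15*h_4

Substituting h_3 = 0 and rearranging gives the linear system (I - Q) h = 1:
  [2/3, -1/15, -1/15, -7/15] . (h_0, h_1, h_2, h_4) = 1
  [-2/5, 13/15, -2/15, -4/15] . (h_0, h_1, h_2, h_4) = 1
  [-1/15, -4/15, 13/15, -1/3] . (h_0, h_1, h_2, h_4) = 1
  [-1/15, -1/5, -7/15, 14/15] . (h_0, h_1, h_2, h_4) = 1

Solving yields:
  h_0 = 65445/8713
  h_1 = 66675/8713
  h_2 = 57555/8713
  h_4 = 57075/8713

Starting state is 0, so the expected hitting time is h_0 = 65445/8713.

Answer: 65445/8713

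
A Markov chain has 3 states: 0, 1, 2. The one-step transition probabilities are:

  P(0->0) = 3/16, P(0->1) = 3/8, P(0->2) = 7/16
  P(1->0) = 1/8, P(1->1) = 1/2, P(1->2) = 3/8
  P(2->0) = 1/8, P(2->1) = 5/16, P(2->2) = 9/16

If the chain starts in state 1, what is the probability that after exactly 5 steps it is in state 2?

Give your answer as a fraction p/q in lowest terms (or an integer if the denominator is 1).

Answer: 247291/524288

Derivation:
Computing P^5 by repeated multiplication:
P^1 =
  0: [3/16, 3/8, 7/16]
  1: [1/8, 1/2, 3/8]
  2: [1/8, 5/16, 9/16]
P^2 =
  0: [35/256, 101/256, 15/32]
  1: [17/128, 53/128, 29/64]
  2: [17/128, 97/256, 125/256]
P^3 =
  0: [547/4096, 809/2048, 1931/4096]
  1: [273/2048, 51/128, 959/2048]
  2: [273/2048, 1605/4096, 1945/4096]
P^4 =
  0: [8739/65536, 25881/65536, 7729/16384]
  1: [4369/32768, 12961/32768, 7719/16384]
  2: [4369/32768, 25841/65536, 30957/65536]
P^5 =
  0: [139811/1048576, 207031/524288, 494703/1048576]
  1: [69905/524288, 51773/131072, 247291/524288]
  2: [69905/524288, 413941/1048576, 494825/1048576]

(P^5)[1 -> 2] = 247291/524288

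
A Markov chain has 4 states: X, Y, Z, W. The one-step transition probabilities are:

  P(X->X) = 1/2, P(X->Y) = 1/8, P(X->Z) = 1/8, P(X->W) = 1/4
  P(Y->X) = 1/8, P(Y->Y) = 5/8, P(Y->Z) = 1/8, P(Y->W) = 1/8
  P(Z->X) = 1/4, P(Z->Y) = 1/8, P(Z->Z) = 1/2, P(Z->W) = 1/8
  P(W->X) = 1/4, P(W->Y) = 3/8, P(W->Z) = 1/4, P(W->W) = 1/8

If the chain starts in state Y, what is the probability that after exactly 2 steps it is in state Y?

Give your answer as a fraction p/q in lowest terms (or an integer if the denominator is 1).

Computing P^2 by repeated multiplication:
P^1 =
  X: [1/2, 1/8, 1/8, 1/4]
  Y: [1/8, 5/8, 1/8, 1/8]
  Z: [1/4, 1/8, 1/2, 1/8]
  W: [1/4, 3/8, 1/4, 1/8]
P^2 =
  X: [23/64, 1/4, 13/64, 3/16]
  Y: [13/64, 15/32, 3/16, 9/64]
  Z: [19/64, 7/32, 21/64, 5/32]
  W: [17/64, 11/32, 15/64, 5/32]

(P^2)[Y -> Y] = 15/32

Answer: 15/32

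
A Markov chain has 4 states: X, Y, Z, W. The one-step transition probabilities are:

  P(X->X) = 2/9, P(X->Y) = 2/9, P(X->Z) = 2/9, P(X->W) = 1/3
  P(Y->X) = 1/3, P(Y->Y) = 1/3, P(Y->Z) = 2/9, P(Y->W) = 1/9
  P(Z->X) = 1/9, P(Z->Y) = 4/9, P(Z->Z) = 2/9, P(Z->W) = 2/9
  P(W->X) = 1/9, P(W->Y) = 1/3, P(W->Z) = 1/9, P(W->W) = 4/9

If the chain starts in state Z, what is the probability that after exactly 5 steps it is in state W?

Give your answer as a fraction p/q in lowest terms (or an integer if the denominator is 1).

Computing P^5 by repeated multiplication:
P^1 =
  X: [2/9, 2/9, 2/9, 1/3]
  Y: [1/3, 1/3, 2/9, 1/9]
  Z: [1/9, 4/9, 2/9, 2/9]
  W: [1/9, 1/3, 1/9, 4/9]
P^2 =
  X: [5/27, 1/3, 5/27, 8/27]
  Y: [2/9, 26/81, 17/81, 20/81]
  Z: [2/9, 28/81, 16/81, 19/81]
  W: [16/81, 1/3, 14/81, 8/27]
P^3 =
  X: [50/243, 1/3, 46/243, 22/81]
  Y: [151/729, 242/729, 142/729, 194/729]
  Z: [155/729, 241/729, 143/729, 190/729]
  W: [151/729, 241/729, 46/243, 199/729]
P^4 =
  X: [455/2187, 725/2187, 140/729, 587/2187]
  Y: [1364/6561, 242/729, 1264/6561, 65/243]
  Z: [1366/6561, 725/2187, 1268/6561, 584/2187]
  W: [454/2187, 2174/6561, 1259/6561, 1766/6561]
P^5 =
  X: [1364/6561, 6526/19683, 3787/19683, 5278/19683]
  Y: [12281/59049, 19583/59049, 421/2187, 15818/59049]
  Z: [12277/59049, 19585/59049, 3790/19683, 15817/59049]
  W: [12271/59049, 19580/59049, 11356/59049, 15842/59049]

(P^5)[Z -> W] = 15817/59049

Answer: 15817/59049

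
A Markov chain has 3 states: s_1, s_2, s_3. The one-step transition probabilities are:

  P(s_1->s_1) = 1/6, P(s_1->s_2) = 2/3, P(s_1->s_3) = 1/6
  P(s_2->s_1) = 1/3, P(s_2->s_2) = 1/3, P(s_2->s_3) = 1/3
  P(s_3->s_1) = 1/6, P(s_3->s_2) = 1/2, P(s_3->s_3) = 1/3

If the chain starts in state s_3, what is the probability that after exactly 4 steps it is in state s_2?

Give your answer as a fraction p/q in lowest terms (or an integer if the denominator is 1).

Computing P^4 by repeated multiplication:
P^1 =
  s_1: [1/6, 2/3, 1/6]
  s_2: [1/3, 1/3, 1/3]
  s_3: [1/6, 1/2, 1/3]
P^2 =
  s_1: [5/18, 5/12, 11/36]
  s_2: [2/9, 1/2, 5/18]
  s_3: [1/4, 4/9, 11/36]
P^3 =
  s_1: [17/72, 103/216, 31/108]
  s_2: [1/4, 49/108, 8/27]
  s_3: [13/54, 101/216, 7/24]
P^4 =
  s_1: [319/1296, 149/324, 127/432]
  s_2: [157/648, 151/324, 7/24]
  s_3: [317/1296, 599/1296, 95/324]

(P^4)[s_3 -> s_2] = 599/1296

Answer: 599/1296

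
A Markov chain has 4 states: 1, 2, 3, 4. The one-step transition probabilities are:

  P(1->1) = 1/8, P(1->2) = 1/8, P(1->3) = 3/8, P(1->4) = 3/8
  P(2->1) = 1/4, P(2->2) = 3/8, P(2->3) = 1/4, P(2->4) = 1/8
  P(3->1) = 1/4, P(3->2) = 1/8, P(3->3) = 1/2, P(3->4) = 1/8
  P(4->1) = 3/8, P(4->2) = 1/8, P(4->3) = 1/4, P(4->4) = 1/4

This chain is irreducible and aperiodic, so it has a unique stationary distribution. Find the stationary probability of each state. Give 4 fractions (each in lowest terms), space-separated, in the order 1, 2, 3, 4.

The stationary distribution satisfies pi = pi * P, i.e.:
  pi_1 = 1/8*pi_1 + 1/4*pi_2 + 1/4*pi_3 + 3/8*pi_4
  pi_2 = 1/8*pi_1 + 3/8*pi_2 + 1/8*pi_3 + 1/8*pi_4
  pi_3 = 3/8*pi_1 + 1/4*pi_2 + 1/2*pi_3 + 1/4*pi_4
  pi_4 = 3/8*pi_1 + 1/8*pi_2 + 1/8*pi_3 + 1/4*pi_4
with normalization: pi_1 + pi_2 + pi_3 + pi_4 = 1.

Using the first 3 balance equations plus normalization, the linear system A*pi = b is:
  [-7/8, 1/4, 1/4, 3/8] . pi = 0
  [1/8, -5/8, 1/8, 1/8] . pi = 0
  [3/8, 1/4, -1/2, 1/4] . pi = 0
  [1, 1, 1, 1] . pi = 1

Solving yields:
  pi_1 = 15/61
  pi_2 = 1/6
  pi_3 = 137/366
  pi_4 = 13/61

Verification (pi * P):
  15/61*1/8 + 1/6*1/4 + 137/366*1/4 + 13/61*3/8 = 15/61 = pi_1  (ok)
  15/61*1/8 + 1/6*3/8 + 137/366*1/8 + 13/61*1/8 = 1/6 = pi_2  (ok)
  15/61*3/8 + 1/6*1/4 + 137/366*1/2 + 13/61*1/4 = 137/366 = pi_3  (ok)
  15/61*3/8 + 1/6*1/8 + 137/366*1/8 + 13/61*1/4 = 13/61 = pi_4  (ok)

Answer: 15/61 1/6 137/366 13/61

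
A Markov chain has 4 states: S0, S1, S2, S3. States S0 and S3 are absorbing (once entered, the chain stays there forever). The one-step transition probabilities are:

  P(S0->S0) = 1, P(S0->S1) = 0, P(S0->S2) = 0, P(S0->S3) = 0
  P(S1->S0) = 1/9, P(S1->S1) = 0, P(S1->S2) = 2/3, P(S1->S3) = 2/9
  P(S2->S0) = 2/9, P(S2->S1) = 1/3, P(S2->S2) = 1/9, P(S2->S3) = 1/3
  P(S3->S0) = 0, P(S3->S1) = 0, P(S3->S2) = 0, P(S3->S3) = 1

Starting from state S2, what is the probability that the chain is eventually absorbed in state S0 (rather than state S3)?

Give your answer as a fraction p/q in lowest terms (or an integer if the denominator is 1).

Answer: 7/18

Derivation:
Let a_i = P(absorbed in S0 | start in state i).
Boundary conditions: a_S0 = 1, a_S3 = 0.
For each transient state i, a_i = sum_j P(i->j) * a_j:
  a_S1 = 1/9*a_S0 + 0*a_S1 + 2/3*a_S2 + 2/9*a_S3
  a_S2 = 2/9*a_S0 + 1/3*a_S1 + 1/9*a_S2 + 1/3*a_S3

Substituting a_S0 = 1 and a_S3 = 0, rearrange to (I - Q) a = r where r[i] = P(i -> S0):
  [1, -2/3] . (a_S1, a_S2) = 1/9
  [-1/3, 8/9] . (a_S1, a_S2) = 2/9

Solving yields:
  a_S1 = 10/27
  a_S2 = 7/18

Starting state is S2, so the absorption probability is a_S2 = 7/18.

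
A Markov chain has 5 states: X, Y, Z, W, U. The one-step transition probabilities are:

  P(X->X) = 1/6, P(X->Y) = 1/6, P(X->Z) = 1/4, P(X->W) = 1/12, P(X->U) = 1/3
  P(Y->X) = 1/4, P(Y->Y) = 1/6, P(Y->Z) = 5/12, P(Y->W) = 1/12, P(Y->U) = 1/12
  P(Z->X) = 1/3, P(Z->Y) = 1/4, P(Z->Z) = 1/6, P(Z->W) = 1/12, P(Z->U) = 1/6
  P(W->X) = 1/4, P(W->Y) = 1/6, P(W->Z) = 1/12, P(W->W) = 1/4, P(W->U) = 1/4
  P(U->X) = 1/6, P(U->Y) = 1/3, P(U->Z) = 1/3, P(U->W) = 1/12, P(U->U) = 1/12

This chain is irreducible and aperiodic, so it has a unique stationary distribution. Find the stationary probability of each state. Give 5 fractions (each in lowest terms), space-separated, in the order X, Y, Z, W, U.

Answer: 2872/12115 5301/24230 3186/12115 1/10 439/2423

Derivation:
The stationary distribution satisfies pi = pi * P, i.e.:
  pi_X = 1/6*pi_X + 1/4*pi_Y + 1/3*pi_Z + 1/4*pi_W + 1/6*pi_U
  pi_Y = 1/6*pi_X + 1/6*pi_Y + 1/4*pi_Z + 1/6*pi_W + 1/3*pi_U
  pi_Z = 1/4*pi_X + 5/12*pi_Y + 1/6*pi_Z + 1/12*pi_W + 1/3*pi_U
  pi_W = 1/12*pi_X + 1/12*pi_Y + 1/12*pi_Z + 1/4*pi_W + 1/12*pi_U
  pi_U = 1/3*pi_X + 1/12*pi_Y + 1/6*pi_Z + 1/4*pi_W + 1/12*pi_U
with normalization: pi_X + pi_Y + pi_Z + pi_W + pi_U = 1.

Using the first 4 balance equations plus normalization, the linear system A*pi = b is:
  [-5/6, 1/4, 1/3, 1/4, 1/6] . pi = 0
  [1/6, -5/6, 1/4, 1/6, 1/3] . pi = 0
  [1/4, 5/12, -5/6, 1/12, 1/3] . pi = 0
  [1/12, 1/12, 1/12, -3/4, 1/12] . pi = 0
  [1, 1, 1, 1, 1] . pi = 1

Solving yields:
  pi_X = 2872/12115
  pi_Y = 5301/24230
  pi_Z = 3186/12115
  pi_W = 1/10
  pi_U = 439/2423

Verification (pi * P):
  2872/12115*1/6 + 5301/24230*1/4 + 3186/12115*1/3 + 1/10*1/4 + 439/2423*1/6 = 2872/12115 = pi_X  (ok)
  2872/12115*1/6 + 5301/24230*1/6 + 3186/12115*1/4 + 1/10*1/6 + 439/2423*1/3 = 5301/24230 = pi_Y  (ok)
  2872/12115*1/4 + 5301/24230*5/12 + 3186/12115*1/6 + 1/10*1/12 + 439/2423*1/3 = 3186/12115 = pi_Z  (ok)
  2872/12115*1/12 + 5301/24230*1/12 + 3186/12115*1/12 + 1/10*1/4 + 439/2423*1/12 = 1/10 = pi_W  (ok)
  2872/12115*1/3 + 5301/24230*1/12 + 3186/12115*1/6 + 1/10*1/4 + 439/2423*1/12 = 439/2423 = pi_U  (ok)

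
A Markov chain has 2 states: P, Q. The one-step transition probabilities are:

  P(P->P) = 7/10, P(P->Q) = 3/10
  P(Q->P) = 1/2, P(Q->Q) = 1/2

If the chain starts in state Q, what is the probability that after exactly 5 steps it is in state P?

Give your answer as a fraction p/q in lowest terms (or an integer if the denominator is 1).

Computing P^5 by repeated multiplication:
P^1 =
  P: [7/10, 3/10]
  Q: [1/2, 1/2]
P^2 =
  P: [16/25, 9/25]
  Q: [3/5, 2/5]
P^3 =
  P: [157/250, 93/250]
  Q: [31/50, 19/50]
P^4 =
  P: [391/625, 234/625]
  Q: [78/125, 47/125]
P^5 =
  P: [3907/6250, 2343/6250]
  Q: [781/1250, 469/1250]

(P^5)[Q -> P] = 781/1250

Answer: 781/1250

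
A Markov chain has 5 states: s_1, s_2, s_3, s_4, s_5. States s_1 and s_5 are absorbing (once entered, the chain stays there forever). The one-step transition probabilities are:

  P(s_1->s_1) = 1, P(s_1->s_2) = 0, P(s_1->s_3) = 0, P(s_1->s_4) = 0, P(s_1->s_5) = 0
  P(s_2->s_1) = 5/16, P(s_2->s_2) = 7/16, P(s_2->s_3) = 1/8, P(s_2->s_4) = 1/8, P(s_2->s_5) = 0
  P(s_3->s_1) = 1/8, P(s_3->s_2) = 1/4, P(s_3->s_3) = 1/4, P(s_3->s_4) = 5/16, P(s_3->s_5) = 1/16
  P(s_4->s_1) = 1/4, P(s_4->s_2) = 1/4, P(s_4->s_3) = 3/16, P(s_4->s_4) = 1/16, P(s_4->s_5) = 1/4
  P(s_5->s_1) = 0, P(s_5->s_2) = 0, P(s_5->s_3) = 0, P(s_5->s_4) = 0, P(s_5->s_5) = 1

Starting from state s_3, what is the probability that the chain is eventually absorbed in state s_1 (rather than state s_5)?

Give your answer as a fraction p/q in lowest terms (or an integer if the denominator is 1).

Let a_i = P(absorbed in s_1 | start in state i).
Boundary conditions: a_s_1 = 1, a_s_5 = 0.
For each transient state i, a_i = sum_j P(i->j) * a_j:
  a_s_2 = 5/16*a_s_1 + 7/16*a_s_2 + 1/8*a_s_3 + 1/8*a_s_4 + 0*a_s_5
  a_s_3 = 1/8*a_s_1 + 1/4*a_s_2 + 1/4*a_s_3 + 5/16*a_s_4 + 1/16*a_s_5
  a_s_4 = 1/4*a_s_1 + 1/4*a_s_2 + 3/16*a_s_3 + 1/16*a_s_4 + 1/4*a_s_5

Substituting a_s_1 = 1 and a_s_5 = 0, rearrange to (I - Q) a = r where r[i] = P(i -> s_1):
  [9/16, -1/8, -1/8] . (a_s_2, a_s_3, a_s_4) = 5/16
  [-1/4, 3/4, -5/16] . (a_s_2, a_s_3, a_s_4) = 1/8
  [-1/4, -3/16, 15/16] . (a_s_2, a_s_3, a_s_4) = 1/4

Solving yields:
  a_s_2 = 1033/1205
  a_s_3 = 866/1205
  a_s_4 = 154/241

Starting state is s_3, so the absorption probability is a_s_3 = 866/1205.

Answer: 866/1205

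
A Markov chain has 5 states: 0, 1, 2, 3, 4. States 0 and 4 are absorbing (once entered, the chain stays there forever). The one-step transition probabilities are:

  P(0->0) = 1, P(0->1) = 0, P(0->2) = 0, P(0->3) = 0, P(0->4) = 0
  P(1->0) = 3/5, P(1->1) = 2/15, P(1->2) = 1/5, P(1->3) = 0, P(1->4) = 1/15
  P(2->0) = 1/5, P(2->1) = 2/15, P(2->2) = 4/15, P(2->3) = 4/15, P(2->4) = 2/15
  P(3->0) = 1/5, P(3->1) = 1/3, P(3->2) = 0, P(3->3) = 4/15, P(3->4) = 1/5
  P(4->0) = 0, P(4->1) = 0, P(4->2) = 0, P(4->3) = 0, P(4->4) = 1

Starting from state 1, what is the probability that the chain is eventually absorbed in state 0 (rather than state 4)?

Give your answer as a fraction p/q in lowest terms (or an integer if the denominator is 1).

Answer: 1224/1447

Derivation:
Let a_i = P(absorbed in 0 | start in state i).
Boundary conditions: a_0 = 1, a_4 = 0.
For each transient state i, a_i = sum_j P(i->j) * a_j:
  a_1 = 3/5*a_0 + 2/15*a_1 + 1/5*a_2 + 0*a_3 + 1/15*a_4
  a_2 = 1/5*a_0 + 2/15*a_1 + 4/15*a_2 + 4/15*a_3 + 2/15*a_4
  a_3 = 1/5*a_0 + 1/3*a_1 + 0*a_2 + 4/15*a_3 + 1/5*a_4

Substituting a_0 = 1 and a_4 = 0, rearrange to (I - Q) a = r where r[i] = P(i -> 0):
  [13/15, -1/5, 0] . (a_1, a_2, a_3) = 3/5
  [-2/15, 11/15, -4/15] . (a_1, a_2, a_3) = 1/5
  [-1/3, 0, 11/15] . (a_1, a_2, a_3) = 1/5

Solving yields:
  a_1 = 1224/1447
  a_2 = 963/1447
  a_3 = 951/1447

Starting state is 1, so the absorption probability is a_1 = 1224/1447.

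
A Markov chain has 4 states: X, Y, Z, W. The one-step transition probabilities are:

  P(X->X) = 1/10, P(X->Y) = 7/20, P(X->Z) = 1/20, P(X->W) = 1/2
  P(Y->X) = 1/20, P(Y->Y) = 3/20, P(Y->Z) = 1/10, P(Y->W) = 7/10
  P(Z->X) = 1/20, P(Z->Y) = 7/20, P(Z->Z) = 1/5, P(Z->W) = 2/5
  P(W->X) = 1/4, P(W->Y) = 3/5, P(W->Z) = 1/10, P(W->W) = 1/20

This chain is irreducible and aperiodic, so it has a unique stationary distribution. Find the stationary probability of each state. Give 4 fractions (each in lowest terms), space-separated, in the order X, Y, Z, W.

Answer: 37/275 41/110 57/550 107/275

Derivation:
The stationary distribution satisfies pi = pi * P, i.e.:
  pi_X = 1/10*pi_X + 1/20*pi_Y + 1/20*pi_Z + 1/4*pi_W
  pi_Y = 7/20*pi_X + 3/20*pi_Y + 7/20*pi_Z + 3/5*pi_W
  pi_Z = 1/20*pi_X + 1/10*pi_Y + 1/5*pi_Z + 1/10*pi_W
  pi_W = 1/2*pi_X + 7/10*pi_Y + 2/5*pi_Z + 1/20*pi_W
with normalization: pi_X + pi_Y + pi_Z + pi_W = 1.

Using the first 3 balance equations plus normalization, the linear system A*pi = b is:
  [-9/10, 1/20, 1/20, 1/4] . pi = 0
  [7/20, -17/20, 7/20, 3/5] . pi = 0
  [1/20, 1/10, -4/5, 1/10] . pi = 0
  [1, 1, 1, 1] . pi = 1

Solving yields:
  pi_X = 37/275
  pi_Y = 41/110
  pi_Z = 57/550
  pi_W = 107/275

Verification (pi * P):
  37/275*1/10 + 41/110*1/20 + 57/550*1/20 + 107/275*1/4 = 37/275 = pi_X  (ok)
  37/275*7/20 + 41/110*3/20 + 57/550*7/20 + 107/275*3/5 = 41/110 = pi_Y  (ok)
  37/275*1/20 + 41/110*1/10 + 57/550*1/5 + 107/275*1/10 = 57/550 = pi_Z  (ok)
  37/275*1/2 + 41/110*7/10 + 57/550*2/5 + 107/275*1/20 = 107/275 = pi_W  (ok)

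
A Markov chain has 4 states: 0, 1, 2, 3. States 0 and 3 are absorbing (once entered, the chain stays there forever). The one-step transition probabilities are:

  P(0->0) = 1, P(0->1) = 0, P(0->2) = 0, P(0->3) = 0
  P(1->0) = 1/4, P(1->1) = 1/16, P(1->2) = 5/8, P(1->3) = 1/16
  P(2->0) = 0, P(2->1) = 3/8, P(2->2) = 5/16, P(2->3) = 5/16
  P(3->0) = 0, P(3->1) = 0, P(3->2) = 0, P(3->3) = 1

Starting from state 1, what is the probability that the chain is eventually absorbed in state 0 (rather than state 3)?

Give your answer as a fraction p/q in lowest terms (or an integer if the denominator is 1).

Let a_i = P(absorbed in 0 | start in state i).
Boundary conditions: a_0 = 1, a_3 = 0.
For each transient state i, a_i = sum_j P(i->j) * a_j:
  a_1 = 1/4*a_0 + 1/16*a_1 + 5/8*a_2 + 1/16*a_3
  a_2 = 0*a_0 + 3/8*a_1 + 5/16*a_2 + 5/16*a_3

Substituting a_0 = 1 and a_3 = 0, rearrange to (I - Q) a = r where r[i] = P(i -> 0):
  [15/16, -5/8] . (a_1, a_2) = 1/4
  [-3/8, 11/16] . (a_1, a_2) = 0

Solving yields:
  a_1 = 44/105
  a_2 = 8/35

Starting state is 1, so the absorption probability is a_1 = 44/105.

Answer: 44/105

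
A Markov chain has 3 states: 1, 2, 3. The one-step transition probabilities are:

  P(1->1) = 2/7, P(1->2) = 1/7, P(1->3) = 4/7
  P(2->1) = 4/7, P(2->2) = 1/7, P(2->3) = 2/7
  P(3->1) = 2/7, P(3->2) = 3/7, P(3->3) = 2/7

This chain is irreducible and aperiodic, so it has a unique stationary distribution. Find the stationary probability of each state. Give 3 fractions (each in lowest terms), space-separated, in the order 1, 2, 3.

Answer: 24/67 17/67 26/67

Derivation:
The stationary distribution satisfies pi = pi * P, i.e.:
  pi_1 = 2/7*pi_1 + 4/7*pi_2 + 2/7*pi_3
  pi_2 = 1/7*pi_1 + 1/7*pi_2 + 3/7*pi_3
  pi_3 = 4/7*pi_1 + 2/7*pi_2 + 2/7*pi_3
with normalization: pi_1 + pi_2 + pi_3 = 1.

Using the first 2 balance equations plus normalization, the linear system A*pi = b is:
  [-5/7, 4/7, 2/7] . pi = 0
  [1/7, -6/7, 3/7] . pi = 0
  [1, 1, 1] . pi = 1

Solving yields:
  pi_1 = 24/67
  pi_2 = 17/67
  pi_3 = 26/67

Verification (pi * P):
  24/67*2/7 + 17/67*4/7 + 26/67*2/7 = 24/67 = pi_1  (ok)
  24/67*1/7 + 17/67*1/7 + 26/67*3/7 = 17/67 = pi_2  (ok)
  24/67*4/7 + 17/67*2/7 + 26/67*2/7 = 26/67 = pi_3  (ok)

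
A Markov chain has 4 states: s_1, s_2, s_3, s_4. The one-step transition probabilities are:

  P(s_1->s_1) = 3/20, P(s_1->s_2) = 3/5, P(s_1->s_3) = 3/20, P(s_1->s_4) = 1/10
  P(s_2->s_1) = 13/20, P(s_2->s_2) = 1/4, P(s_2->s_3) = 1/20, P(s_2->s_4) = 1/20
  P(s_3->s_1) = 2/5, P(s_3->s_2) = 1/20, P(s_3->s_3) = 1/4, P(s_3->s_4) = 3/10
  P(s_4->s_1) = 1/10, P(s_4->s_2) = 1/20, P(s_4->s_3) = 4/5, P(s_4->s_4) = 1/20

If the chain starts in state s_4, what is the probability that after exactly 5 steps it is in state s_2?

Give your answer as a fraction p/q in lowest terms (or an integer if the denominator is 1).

Computing P^5 by repeated multiplication:
P^1 =
  s_1: [3/20, 3/5, 3/20, 1/10]
  s_2: [13/20, 1/4, 1/20, 1/20]
  s_3: [2/5, 1/20, 1/4, 3/10]
  s_4: [1/10, 1/20, 4/5, 1/20]
P^2 =
  s_1: [193/400, 101/400, 17/100, 19/200]
  s_2: [57/200, 183/400, 13/80, 19/200]
  s_3: [89/400, 7/25, 73/200, 53/400]
  s_4: [149/400, 23/200, 103/400, 51/200]
P^3 =
  s_1: [157/500, 2927/8000, 407/2000, 933/8000]
  s_2: [3317/8000, 1193/4000, 729/4000, 839/8000]
  s_3: [2997/8000, 1827/8000, 1957/8000, 1219/8000]
  s_4: [2073/8000, 2223/8000, 33/100, 133/1000]
P^4 =
  s_1: [60477/160000, 2367/8000, 33531/160000, 4663/40000]
  s_2: [54311/160000, 54031/160000, 33051/160000, 18607/160000]
  s_3: [12709/40000, 1931/6400, 40107/160000, 10391/80000]
  s_4: [29183/80000, 7939/32000, 19333/80000, 23273/160000]
P^5 =
  s_1: [1102403/3200000, 1014607/3200000, 347429/1600000, 97033/800000]
  s_2: [583479/1600000, 194709/640000, 679931/3200000, 189783/1600000]
  s_3: [1142503/3200000, 114037/400000, 73383/320000, 411371/3200000]
  s_4: [1047007/3200000, 480403/1600000, 780491/3200000, 25731/200000]

(P^5)[s_4 -> s_2] = 480403/1600000

Answer: 480403/1600000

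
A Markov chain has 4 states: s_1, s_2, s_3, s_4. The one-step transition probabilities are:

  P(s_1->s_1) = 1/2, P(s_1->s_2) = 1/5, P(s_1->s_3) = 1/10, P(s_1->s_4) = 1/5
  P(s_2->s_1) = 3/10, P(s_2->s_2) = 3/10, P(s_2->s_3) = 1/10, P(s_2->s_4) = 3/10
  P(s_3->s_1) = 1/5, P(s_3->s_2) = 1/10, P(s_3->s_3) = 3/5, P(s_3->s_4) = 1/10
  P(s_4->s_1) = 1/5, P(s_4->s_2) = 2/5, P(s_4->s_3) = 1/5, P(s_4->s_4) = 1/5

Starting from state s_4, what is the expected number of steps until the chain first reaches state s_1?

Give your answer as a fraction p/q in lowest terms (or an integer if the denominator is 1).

Answer: 35/8

Derivation:
Let h_i = expected steps to first reach s_1 from state i.
Boundary: h_s_1 = 0.
First-step equations for the other states:
  h_s_2 = 1 + 3/10*h_s_1 + 3/10*h_s_2 + 1/10*h_s_3 + 3/10*h_s_4
  h_s_3 = 1 + 1/5*h_s_1 + 1/10*h_s_2 + 3/5*h_s_3 + 1/10*h_s_4
  h_s_4 = 1 + 1/5*h_s_1 + 2/5*h_s_2 + 1/5*h_s_3 + 1/5*h_s_4

Substituting h_s_1 = 0 and rearranging gives the linear system (I - Q) h = 1:
  [7/10, -1/10, -3/10] . (h_s_2, h_s_3, h_s_4) = 1
  [-1/10, 2/5, -1/10] . (h_s_2, h_s_3, h_s_4) = 1
  [-2/5, -1/5, 4/5] . (h_s_2, h_s_3, h_s_4) = 1

Solving yields:
  h_s_2 = 95/24
  h_s_3 = 55/12
  h_s_4 = 35/8

Starting state is s_4, so the expected hitting time is h_s_4 = 35/8.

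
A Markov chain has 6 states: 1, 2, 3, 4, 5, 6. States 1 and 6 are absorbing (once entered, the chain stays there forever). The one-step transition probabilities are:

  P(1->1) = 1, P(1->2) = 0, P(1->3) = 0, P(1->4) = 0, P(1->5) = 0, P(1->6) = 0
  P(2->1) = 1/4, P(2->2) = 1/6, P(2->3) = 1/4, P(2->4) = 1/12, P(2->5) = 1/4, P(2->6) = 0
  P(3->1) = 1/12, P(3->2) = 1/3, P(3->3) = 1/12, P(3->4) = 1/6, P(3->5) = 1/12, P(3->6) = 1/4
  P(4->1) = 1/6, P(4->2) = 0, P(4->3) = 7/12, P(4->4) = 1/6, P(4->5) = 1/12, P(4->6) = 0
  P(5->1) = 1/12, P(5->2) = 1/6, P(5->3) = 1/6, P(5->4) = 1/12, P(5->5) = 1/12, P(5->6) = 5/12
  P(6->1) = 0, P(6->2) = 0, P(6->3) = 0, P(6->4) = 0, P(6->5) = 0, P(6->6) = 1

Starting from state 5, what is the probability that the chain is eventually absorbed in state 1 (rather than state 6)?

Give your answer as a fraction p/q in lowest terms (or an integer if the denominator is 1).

Let a_i = P(absorbed in 1 | start in state i).
Boundary conditions: a_1 = 1, a_6 = 0.
For each transient state i, a_i = sum_j P(i->j) * a_j:
  a_2 = 1/4*a_1 + 1/6*a_2 + 1/4*a_3 + 1/12*a_4 + 1/4*a_5 + 0*a_6
  a_3 = 1/12*a_1 + 1/3*a_2 + 1/12*a_3 + 1/6*a_4 + 1/12*a_5 + 1/4*a_6
  a_4 = 1/6*a_1 + 0*a_2 + 7/12*a_3 + 1/6*a_4 + 1/12*a_5 + 0*a_6
  a_5 = 1/12*a_1 + 1/6*a_2 + 1/6*a_3 + 1/12*a_4 + 1/12*a_5 + 5/12*a_6

Substituting a_1 = 1 and a_6 = 0, rearrange to (I - Q) a = r where r[i] = P(i -> 1):
  [5/6, -1/4, -1/12, -1/4] . (a_2, a_3, a_4, a_5) = 1/4
  [-1/3, 11/12, -1/6, -1/12] . (a_2, a_3, a_4, a_5) = 1/12
  [0, -7/12, 5/6, -1/12] . (a_2, a_3, a_4, a_5) = 1/6
  [-1/6, -1/6, -1/12, 11/12] . (a_2, a_3, a_4, a_5) = 1/12

Solving yields:
  a_2 = 4337/7508
  a_3 = 801/1877
  a_4 = 1993/3754
  a_5 = 604/1877

Starting state is 5, so the absorption probability is a_5 = 604/1877.

Answer: 604/1877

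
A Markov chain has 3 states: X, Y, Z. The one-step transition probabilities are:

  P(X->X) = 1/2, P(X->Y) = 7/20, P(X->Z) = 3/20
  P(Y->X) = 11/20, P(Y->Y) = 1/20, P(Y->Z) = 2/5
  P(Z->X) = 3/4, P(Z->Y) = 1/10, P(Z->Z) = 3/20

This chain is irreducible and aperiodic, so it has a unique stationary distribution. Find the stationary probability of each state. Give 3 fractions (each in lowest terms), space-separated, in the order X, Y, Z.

Answer: 307/545 25/109 113/545

Derivation:
The stationary distribution satisfies pi = pi * P, i.e.:
  pi_X = 1/2*pi_X + 11/20*pi_Y + 3/4*pi_Z
  pi_Y = 7/20*pi_X + 1/20*pi_Y + 1/10*pi_Z
  pi_Z = 3/20*pi_X + 2/5*pi_Y + 3/20*pi_Z
with normalization: pi_X + pi_Y + pi_Z = 1.

Using the first 2 balance equations plus normalization, the linear system A*pi = b is:
  [-1/2, 11/20, 3/4] . pi = 0
  [7/20, -19/20, 1/10] . pi = 0
  [1, 1, 1] . pi = 1

Solving yields:
  pi_X = 307/545
  pi_Y = 25/109
  pi_Z = 113/545

Verification (pi * P):
  307/545*1/2 + 25/109*11/20 + 113/545*3/4 = 307/545 = pi_X  (ok)
  307/545*7/20 + 25/109*1/20 + 113/545*1/10 = 25/109 = pi_Y  (ok)
  307/545*3/20 + 25/109*2/5 + 113/545*3/20 = 113/545 = pi_Z  (ok)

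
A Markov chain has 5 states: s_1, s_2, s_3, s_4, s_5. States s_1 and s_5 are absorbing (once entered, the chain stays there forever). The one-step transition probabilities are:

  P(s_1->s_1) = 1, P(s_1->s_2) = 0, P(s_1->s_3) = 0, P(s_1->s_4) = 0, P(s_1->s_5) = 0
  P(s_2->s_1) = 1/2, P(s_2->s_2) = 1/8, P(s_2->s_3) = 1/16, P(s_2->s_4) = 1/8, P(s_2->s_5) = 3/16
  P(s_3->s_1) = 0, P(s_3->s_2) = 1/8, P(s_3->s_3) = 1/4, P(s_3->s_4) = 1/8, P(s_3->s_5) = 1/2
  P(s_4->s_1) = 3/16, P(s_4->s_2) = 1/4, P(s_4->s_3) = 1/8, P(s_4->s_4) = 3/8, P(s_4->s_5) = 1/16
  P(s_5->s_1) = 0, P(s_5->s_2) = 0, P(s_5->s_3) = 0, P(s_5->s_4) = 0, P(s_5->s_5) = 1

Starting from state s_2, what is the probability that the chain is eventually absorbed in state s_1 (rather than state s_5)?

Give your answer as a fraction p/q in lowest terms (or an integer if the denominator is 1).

Let a_i = P(absorbed in s_1 | start in state i).
Boundary conditions: a_s_1 = 1, a_s_5 = 0.
For each transient state i, a_i = sum_j P(i->j) * a_j:
  a_s_2 = 1/2*a_s_1 + 1/8*a_s_2 + 1/16*a_s_3 + 1/8*a_s_4 + 3/16*a_s_5
  a_s_3 = 0*a_s_1 + 1/8*a_s_2 + 1/4*a_s_3 + 1/8*a_s_4 + 1/2*a_s_5
  a_s_4 = 3/16*a_s_1 + 1/4*a_s_2 + 1/8*a_s_3 + 3/8*a_s_4 + 1/16*a_s_5

Substituting a_s_1 = 1 and a_s_5 = 0, rearrange to (I - Q) a = r where r[i] = P(i -> s_1):
  [7/8, -1/16, -1/8] . (a_s_2, a_s_3, a_s_4) = 1/2
  [-1/8, 3/4, -1/8] . (a_s_2, a_s_3, a_s_4) = 0
  [-1/4, -1/8, 5/8] . (a_s_2, a_s_3, a_s_4) = 3/16

Solving yields:
  a_s_2 = 503/746
  a_s_3 = 80/373
  a_s_4 = 457/746

Starting state is s_2, so the absorption probability is a_s_2 = 503/746.

Answer: 503/746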